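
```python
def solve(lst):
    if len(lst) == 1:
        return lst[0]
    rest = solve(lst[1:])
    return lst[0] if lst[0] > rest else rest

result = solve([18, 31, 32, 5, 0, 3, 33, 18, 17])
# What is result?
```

Recursive max over [18, 31, 32, 5, 0, 3, 33, 18, 17] = 33

Answer: 33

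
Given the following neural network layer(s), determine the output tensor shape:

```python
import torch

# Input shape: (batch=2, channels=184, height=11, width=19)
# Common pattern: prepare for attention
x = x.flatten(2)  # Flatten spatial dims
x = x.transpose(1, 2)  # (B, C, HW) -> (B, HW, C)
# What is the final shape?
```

Input: (2, 184, 11, 19) -> after flatten(2): (2, 184, 209) -> Output: (2, 209, 184)

Answer: (2, 209, 184)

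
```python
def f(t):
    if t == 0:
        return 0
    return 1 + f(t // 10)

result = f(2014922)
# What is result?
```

Count of digits of 2014922: 7

Answer: 7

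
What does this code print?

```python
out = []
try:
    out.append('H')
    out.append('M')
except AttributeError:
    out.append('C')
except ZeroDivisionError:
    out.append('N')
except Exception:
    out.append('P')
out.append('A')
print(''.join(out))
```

Execution trace: 'H' (try body) → 'M' (try body, no exception) → 'A' (after the try/except). Output: HMA

Answer: HMA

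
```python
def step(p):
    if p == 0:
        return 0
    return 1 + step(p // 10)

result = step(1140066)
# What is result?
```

Count of digits of 1140066: 7

Answer: 7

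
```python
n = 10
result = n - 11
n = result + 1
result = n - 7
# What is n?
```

Trace:
`n = 10` → n = 10
`result = n - 11` → result = -1
`n = result + 1` → n = 0
`result = n - 7` → result = -7
So n = 0

Answer: 0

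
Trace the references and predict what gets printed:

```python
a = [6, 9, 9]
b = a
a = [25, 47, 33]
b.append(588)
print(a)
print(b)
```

Key concept: rebinding vs mutation: a is rebound to a new list, b still points at the original.
Step by step:
`a = [6, 9, 9]` → a = [6, 9, 9]
`b = a` → b = [6, 9, 9] (same object as a)
`a = [25, 47, 33]` → a = [25, 47, 33]
`b.append(588)` → b = [6, 9, 9, 588]
`print(a)` → prints [25, 47, 33]
`print(b)` → prints [6, 9, 9, 588]

Answer:
[25, 47, 33]
[6, 9, 9, 588]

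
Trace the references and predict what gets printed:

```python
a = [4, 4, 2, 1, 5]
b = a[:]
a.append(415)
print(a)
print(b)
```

Key concept: slice [:] creates copy.
Step by step:
`a = [4, 4, 2, 1, 5]` → a = [4, 4, 2, 1, 5]
`b = a[:]` → b = [4, 4, 2, 1, 5]
`a.append(415)` → a = [4, 4, 2, 1, 5, 415]
`print(a)` → prints [4, 4, 2, 1, 5, 415]
`print(b)` → prints [4, 4, 2, 1, 5]

Answer:
[4, 4, 2, 1, 5, 415]
[4, 4, 2, 1, 5]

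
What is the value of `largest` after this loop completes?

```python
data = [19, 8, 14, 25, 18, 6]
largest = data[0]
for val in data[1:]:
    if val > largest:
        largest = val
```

Maximum of [19, 8, 14, 25, 18, 6]
`largest` takes the values: 19 → 25

Answer: 25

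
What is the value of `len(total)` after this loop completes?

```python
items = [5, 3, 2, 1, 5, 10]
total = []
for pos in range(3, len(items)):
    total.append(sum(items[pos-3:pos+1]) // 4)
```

Number of 4-element averages
`total` takes the values: [] → [2] → [2, 2] → [2, 2, 4]
So `len(total)` = 3

Answer: 3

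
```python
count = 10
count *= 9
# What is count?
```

Trace:
`count = 10` → count = 10
`count *= 9` → count = 90
So count = 90

Answer: 90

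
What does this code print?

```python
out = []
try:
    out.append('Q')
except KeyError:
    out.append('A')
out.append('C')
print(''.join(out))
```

Execution trace: 'Q' (try body, no exception) → 'C' (after the try/except). Output: QC

Answer: QC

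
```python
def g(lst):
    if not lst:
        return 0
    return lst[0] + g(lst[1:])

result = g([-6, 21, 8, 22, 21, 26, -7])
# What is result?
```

(-6) + 21 + 8 + 22 + 21 + 26 + (-7) + 0 = 85

Answer: 85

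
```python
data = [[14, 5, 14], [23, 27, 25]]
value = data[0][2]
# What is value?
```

Trace:
`data = [[14, 5, 14], [23, 27, 25]]` → data = [[14, 5, 14], [23, 27, 25]]
`value = data[0][2]` → value = 14
So value = 14

Answer: 14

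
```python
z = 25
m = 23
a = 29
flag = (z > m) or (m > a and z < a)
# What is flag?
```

Trace:
`z = 25` → z = 25
`m = 23` → m = 23
`a = 29` → a = 29
`flag = (z > m) or (m > a and z < a)` → flag = True
So flag = True

Answer: True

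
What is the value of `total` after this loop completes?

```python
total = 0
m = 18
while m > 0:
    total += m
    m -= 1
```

Sum 18 down to 1
`total` takes the values: 0 → 18 → 35 → 51 → 66 → 80 → 93 → 105 → 116 → 126 → 135 → 143 → 150 → 156 → 161 → 165 → 168 → 170 → 171

Answer: 171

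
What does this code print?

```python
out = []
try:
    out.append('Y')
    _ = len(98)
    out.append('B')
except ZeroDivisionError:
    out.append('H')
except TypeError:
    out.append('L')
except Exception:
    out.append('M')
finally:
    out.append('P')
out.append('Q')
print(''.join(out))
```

Execution trace: 'Y' (try body) → 'L' (except TypeError) → 'P' (finally) → 'Q' (after the try/except). Output: YLPQ

Answer: YLPQ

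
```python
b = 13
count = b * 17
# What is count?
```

Trace:
`b = 13` → b = 13
`count = b * 17` → count = 221
So count = 221

Answer: 221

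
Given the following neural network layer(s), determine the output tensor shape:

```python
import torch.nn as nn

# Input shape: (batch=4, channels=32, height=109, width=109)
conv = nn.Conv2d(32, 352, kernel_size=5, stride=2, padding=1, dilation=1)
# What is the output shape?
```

Input: (4, 32, 109, 109) -> Output: (4, 352, 54, 54)

Answer: (4, 352, 54, 54)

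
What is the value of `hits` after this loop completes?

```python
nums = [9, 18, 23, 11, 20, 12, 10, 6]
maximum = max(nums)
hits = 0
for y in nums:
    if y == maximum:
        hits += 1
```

Count of max value 23 in [9, 18, 23, 11, 20, 12, 10, 6]
`hits` takes the values: 0 → 1

Answer: 1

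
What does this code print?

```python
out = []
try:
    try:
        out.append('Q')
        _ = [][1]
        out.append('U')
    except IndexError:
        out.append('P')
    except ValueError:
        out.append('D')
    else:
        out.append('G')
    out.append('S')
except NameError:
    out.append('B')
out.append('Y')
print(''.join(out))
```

Execution trace: 'Q' (inner try body) → 'P' (inner except IndexError) → 'S' (try body, no exception) → 'Y' (after the try/except). Output: QPSY

Answer: QPSY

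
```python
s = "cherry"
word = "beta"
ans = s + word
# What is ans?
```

Trace:
`s = "cherry"` → s = 'cherry'
`word = "beta"` → word = 'beta'
`ans = s + word` → ans = 'cherrybeta'
So ans = 'cherrybeta'

Answer: 'cherrybeta'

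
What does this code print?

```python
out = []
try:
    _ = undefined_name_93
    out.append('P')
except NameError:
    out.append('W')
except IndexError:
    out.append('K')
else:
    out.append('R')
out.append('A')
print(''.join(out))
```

Execution trace: 'W' (except NameError) → 'A' (after the try/except). Output: WA

Answer: WA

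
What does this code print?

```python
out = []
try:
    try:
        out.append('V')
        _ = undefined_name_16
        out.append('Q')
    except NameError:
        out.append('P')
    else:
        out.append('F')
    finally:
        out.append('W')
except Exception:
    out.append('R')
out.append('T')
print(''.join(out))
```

Execution trace: 'V' (inner try body) → 'P' (inner except NameError) → 'W' (inner finally) → 'T' (after the try/except). Output: VPWT

Answer: VPWT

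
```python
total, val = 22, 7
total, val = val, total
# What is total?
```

Trace:
`total, val = 22, 7` → total = 22; val = 7
`total, val = val, total` → total = 7; val = 22
So total = 7

Answer: 7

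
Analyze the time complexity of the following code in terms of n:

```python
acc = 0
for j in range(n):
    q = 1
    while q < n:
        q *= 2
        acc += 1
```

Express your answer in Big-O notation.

Each loop level contributes: n × log n. Multiplying the contributions gives O(n log n).

Answer: O(n log n)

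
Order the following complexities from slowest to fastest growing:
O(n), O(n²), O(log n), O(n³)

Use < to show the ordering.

Ordered by growth rate: O(log n) < O(n) < O(n²) < O(n³)

Answer: O(log n) < O(n) < O(n²) < O(n³)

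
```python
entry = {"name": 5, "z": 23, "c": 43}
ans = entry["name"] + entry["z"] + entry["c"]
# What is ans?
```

Trace:
`entry = {"name": 5, "z": 23, "c": 43}` → entry = {'name': 5, 'z': 23, 'c': 43}
`ans = entry["name"] + entry["z"] + entry["c"]` → ans = 71
So ans = 71

Answer: 71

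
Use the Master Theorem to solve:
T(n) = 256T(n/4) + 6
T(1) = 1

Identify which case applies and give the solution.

a=256, b=4, f(n)=6. log_4(256) = 4. Since c=0 < 4, Case 1 applies: T(n) = Θ(n^log_b(a)) = O(n^4).

Answer: O(n^4) - Case 1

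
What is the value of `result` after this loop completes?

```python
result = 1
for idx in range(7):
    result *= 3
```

3^7 = 2187
`result` takes the values: 1 → 3 → 9 → 27 → 81 → 243 → 729 → 2187

Answer: 2187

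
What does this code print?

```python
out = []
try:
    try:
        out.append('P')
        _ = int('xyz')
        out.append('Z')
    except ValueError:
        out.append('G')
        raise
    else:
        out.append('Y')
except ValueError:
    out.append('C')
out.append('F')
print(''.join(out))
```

Execution trace: 'P' (try body) → 'G' (except ValueError) → 'C' (outer except ValueError) → 'F' (after the try/except). Output: PGCF

Answer: PGCF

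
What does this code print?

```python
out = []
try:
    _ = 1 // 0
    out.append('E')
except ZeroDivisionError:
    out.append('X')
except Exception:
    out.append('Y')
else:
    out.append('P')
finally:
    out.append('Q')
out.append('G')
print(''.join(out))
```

Execution trace: 'X' (except ZeroDivisionError) → 'Q' (finally) → 'G' (after the try/except). Output: XQG

Answer: XQG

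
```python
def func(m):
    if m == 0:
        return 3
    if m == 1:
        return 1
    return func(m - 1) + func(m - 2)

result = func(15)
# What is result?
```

Build up from base cases: func(0)=3, func(1)=1, func(2)=4, func(3)=5, func(4)=9, func(5)=14, func(6)=23, ..., func(15)=1741

Answer: 1741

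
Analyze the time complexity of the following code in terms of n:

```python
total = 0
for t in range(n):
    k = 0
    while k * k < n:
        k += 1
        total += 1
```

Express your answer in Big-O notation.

Each loop level contributes: n × √n. Multiplying the contributions gives O(n√n).

Answer: O(n√n)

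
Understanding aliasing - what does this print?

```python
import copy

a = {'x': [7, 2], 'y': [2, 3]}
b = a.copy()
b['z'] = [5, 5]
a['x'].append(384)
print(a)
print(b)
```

Key concept: shallow copy of dict with mutable values.
Step by step:
`a = {'x': [7, 2], 'y': [2, 3]}` → a = {'x': [7, 2], 'y': [2, 3]}
`b = a.copy()` → b = {'x': [7, 2], 'y': [2, 3]}
`b['z'] = [5, 5]` → b = {'x': [7, 2], 'y': [2, 3], 'z': [5, 5]}
`a['x'].append(384)` → a = {'x': [7, 2, 384], 'y': [2, 3]}; b = {'x': [7, 2, 384], 'y': [2, 3], 'z': [5, 5]}
`print(a)` → prints {'x': [7, 2, 384], 'y': [2, 3]}
`print(b)` → prints {'x': [7, 2, 384], 'y': [2, 3], 'z': [5, 5]}

Answer:
{'x': [7, 2, 384], 'y': [2, 3]}
{'x': [7, 2, 384], 'y': [2, 3], 'z': [5, 5]}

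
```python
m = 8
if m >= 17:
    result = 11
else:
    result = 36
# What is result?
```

Trace:
`m = 8` → m = 8
`if m >= 17: ...` → m >= 17 is False, take else branch → result = 36
So result = 36

Answer: 36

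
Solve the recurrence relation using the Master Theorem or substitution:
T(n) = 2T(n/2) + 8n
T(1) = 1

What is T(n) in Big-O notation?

By Master Theorem: a=2, b=2, f(n)=8n. Since log_2(2) = 1 and f(n) = Θ(n^1), Case 2 applies. T(n) = O(n log n).

Answer: O(n log n)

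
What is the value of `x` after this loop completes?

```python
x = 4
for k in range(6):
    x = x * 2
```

Multiply by 2, 6 times: 4 * 2^6 = 256
`x` takes the values: 4 → 8 → 16 → 32 → 64 → 128 → 256

Answer: 256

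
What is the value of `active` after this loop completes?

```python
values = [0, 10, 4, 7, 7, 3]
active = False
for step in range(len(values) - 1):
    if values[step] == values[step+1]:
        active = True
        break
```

Check consecutive duplicates in [0, 10, 4, 7, 7, 3]
`active` takes the values: False → True

Answer: True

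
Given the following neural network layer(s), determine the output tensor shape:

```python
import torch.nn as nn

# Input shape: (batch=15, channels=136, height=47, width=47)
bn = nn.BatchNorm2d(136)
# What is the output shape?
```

Input: (15, 136, 47, 47) -> Output: (15, 136, 47, 47)

Answer: (15, 136, 47, 47)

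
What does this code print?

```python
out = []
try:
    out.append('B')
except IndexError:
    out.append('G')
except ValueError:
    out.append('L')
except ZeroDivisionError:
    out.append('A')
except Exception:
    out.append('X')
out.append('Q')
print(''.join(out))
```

Execution trace: 'B' (try body, no exception) → 'Q' (after the try/except). Output: BQ

Answer: BQ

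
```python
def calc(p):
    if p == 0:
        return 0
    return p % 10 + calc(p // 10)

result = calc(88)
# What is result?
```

Sum of digits of 88: 8 + 8 = 16

Answer: 16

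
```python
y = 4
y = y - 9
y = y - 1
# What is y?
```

Trace:
`y = 4` → y = 4
`y = y - 9` → y = -5
`y = y - 1` → y = -6
So y = -6

Answer: -6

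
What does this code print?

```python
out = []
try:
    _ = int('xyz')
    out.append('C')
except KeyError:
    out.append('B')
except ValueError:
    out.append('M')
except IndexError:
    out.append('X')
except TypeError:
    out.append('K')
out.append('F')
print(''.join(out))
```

Execution trace: 'M' (except ValueError) → 'F' (after the try/except). Output: MF

Answer: MF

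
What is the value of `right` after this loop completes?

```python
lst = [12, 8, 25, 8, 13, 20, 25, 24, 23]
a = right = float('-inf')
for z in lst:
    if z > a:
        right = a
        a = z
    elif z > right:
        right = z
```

Second largest (with repeats) in [12, 8, 25, 8, 13, 20, 25, 24, 23]
`right` takes the values: -inf → 8 → 12 → 13 → 20 → 25

Answer: 25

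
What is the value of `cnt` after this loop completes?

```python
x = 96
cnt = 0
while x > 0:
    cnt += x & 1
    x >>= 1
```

Count set bits in 96 (binary: 0b1100000)
`cnt` takes the values: 0 → 1 → 2

Answer: 2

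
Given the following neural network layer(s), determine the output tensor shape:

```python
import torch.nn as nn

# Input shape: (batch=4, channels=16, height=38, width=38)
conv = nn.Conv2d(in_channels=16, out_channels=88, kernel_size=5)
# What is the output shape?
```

Input: (4, 16, 38, 38) -> Output: (4, 88, 34, 34)

Answer: (4, 88, 34, 34)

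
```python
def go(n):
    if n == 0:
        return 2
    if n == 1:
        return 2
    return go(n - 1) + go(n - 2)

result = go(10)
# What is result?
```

Build up from base cases: go(0)=2, go(1)=2, go(2)=4, go(3)=6, go(4)=10, go(5)=16, go(6)=26, ..., go(10)=178

Answer: 178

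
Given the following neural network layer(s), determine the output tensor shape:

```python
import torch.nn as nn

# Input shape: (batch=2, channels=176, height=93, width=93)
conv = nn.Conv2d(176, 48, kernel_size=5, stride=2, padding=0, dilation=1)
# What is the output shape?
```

Input: (2, 176, 93, 93) -> Output: (2, 48, 45, 45)

Answer: (2, 48, 45, 45)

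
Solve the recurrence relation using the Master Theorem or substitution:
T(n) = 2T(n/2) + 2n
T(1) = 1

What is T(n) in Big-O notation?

By Master Theorem: a=2, b=2, f(n)=2n. Since log_2(2) = 1 and f(n) = Θ(n^1), Case 2 applies. T(n) = O(n log n).

Answer: O(n log n)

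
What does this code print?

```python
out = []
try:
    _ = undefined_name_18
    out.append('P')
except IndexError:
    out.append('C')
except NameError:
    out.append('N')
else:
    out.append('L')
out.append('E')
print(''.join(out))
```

Execution trace: 'N' (except NameError) → 'E' (after the try/except). Output: NE

Answer: NE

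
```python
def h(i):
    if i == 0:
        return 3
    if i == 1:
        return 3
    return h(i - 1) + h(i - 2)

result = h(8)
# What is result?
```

Build up from base cases: h(0)=3, h(1)=3, h(2)=6, h(3)=9, h(4)=15, h(5)=24, h(6)=39, ..., h(8)=102

Answer: 102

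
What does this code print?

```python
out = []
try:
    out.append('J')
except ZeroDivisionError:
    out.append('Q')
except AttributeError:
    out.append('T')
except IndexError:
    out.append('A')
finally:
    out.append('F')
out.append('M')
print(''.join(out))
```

Execution trace: 'J' (try body, no exception) → 'F' (finally) → 'M' (after the try/except). Output: JFM

Answer: JFM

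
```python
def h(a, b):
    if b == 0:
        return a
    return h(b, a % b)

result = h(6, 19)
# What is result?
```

h(6, 19) -> h(19, 6) -> h(6, 1) -> h(1, 0) -> 1

Answer: 1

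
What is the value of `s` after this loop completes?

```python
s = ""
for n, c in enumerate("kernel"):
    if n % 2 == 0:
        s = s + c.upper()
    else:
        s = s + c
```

Uppercase even positions in 'kernel'
`s` takes the values: "" → "K" → "Ke" → "KeR" → "KeRn" → "KeRnE" → "KeRnEl"

Answer: "KeRnEl"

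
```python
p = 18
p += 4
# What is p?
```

Trace:
`p = 18` → p = 18
`p += 4` → p = 22
So p = 22

Answer: 22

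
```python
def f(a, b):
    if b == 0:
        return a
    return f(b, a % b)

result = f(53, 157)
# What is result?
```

f(53, 157) -> f(157, 53) -> f(53, 51) -> f(51, 2) -> f(2, 1) -> f(1, 0) -> 1

Answer: 1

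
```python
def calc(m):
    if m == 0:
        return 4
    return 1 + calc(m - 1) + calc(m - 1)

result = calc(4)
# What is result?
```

calc(m) = 1 + 2·calc(m-1), calc(0)=4. Closed form: (4+1)·2^4 - 1 = 79.

Answer: 79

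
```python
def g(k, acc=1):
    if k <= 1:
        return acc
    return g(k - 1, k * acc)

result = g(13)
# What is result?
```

Accumulator trace (n, acc): (13, 1) -> (12, 13) -> (11, 156) -> (10, 1716) -> (9, 17160) -> (8, 154440) -> (7, 1235520) -> (6, 8648640) -> (5, 51891840) -> (4, 259459200) -> (3, 1037836800) -> (2, 3113510400) -> (1, 6227020800) -> return 6227020800

Answer: 6227020800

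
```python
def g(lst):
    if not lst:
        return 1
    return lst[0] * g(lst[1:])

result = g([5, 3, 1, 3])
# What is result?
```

Product over [5, 3, 1, 3] = 5 * 3 * 1 * 3 = 45

Answer: 45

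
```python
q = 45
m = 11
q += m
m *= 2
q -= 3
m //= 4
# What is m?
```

Trace:
`q = 45` → q = 45
`m = 11` → m = 11
`q += m` → q = 56
`m *= 2` → m = 22
`q -= 3` → q = 53
`m //= 4` → m = 5
So m = 5

Answer: 5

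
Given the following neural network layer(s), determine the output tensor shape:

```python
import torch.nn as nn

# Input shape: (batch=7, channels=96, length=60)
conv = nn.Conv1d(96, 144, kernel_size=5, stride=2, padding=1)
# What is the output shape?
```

Input: (7, 96, 60) -> Output: (7, 144, 29)

Answer: (7, 144, 29)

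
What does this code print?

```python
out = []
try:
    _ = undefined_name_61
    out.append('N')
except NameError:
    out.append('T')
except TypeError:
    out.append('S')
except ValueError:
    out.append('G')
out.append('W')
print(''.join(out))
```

Execution trace: 'T' (except NameError) → 'W' (after the try/except). Output: TW

Answer: TW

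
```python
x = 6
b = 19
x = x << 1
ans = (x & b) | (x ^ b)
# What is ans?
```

Trace:
`x = 6` → x = 6
`b = 19` → b = 19
`x = x << 1` → x = 12
`ans = (x & b) | (x ^ b)` → ans = 31
So ans = 31

Answer: 31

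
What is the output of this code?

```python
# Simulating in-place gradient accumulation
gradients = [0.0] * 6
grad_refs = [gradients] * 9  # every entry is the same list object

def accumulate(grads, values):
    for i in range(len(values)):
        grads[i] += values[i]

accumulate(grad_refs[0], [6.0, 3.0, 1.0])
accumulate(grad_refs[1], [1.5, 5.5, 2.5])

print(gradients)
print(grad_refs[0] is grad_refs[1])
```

Key concept: gradient accumulation aliasing.
Step by step:
`gradients = [0.0] * 6` → gradients = [0.0, 0.0, 0.0, 0.0, 0.0, 0.0]
`grad_refs = [gradients] * 9` → grad_refs = [[0.0, 0.0, 0.0, 0.0, 0.0, 0.0], [0.0, 0.0, 0.0, 0.0, 0.0, 0.0], [0.0, 0.0, 0.0, 0.0, 0.0, 0.0], [0.0, 0.0, 0.0, 0.0, 0.0, 0.0], [0.0, 0.0, 0.0, 0.0, 0.0, 0.0], [0.0, 0.0, 0.0, 0.0, 0.0, 0.0], [0.0, 0.0, 0.0, 0.0, 0.0, 0.0], [0.0, 0.0, 0.0, 0.0, 0.0, 0.0], [0.0, 0.0, 0.0, 0.0, 0.0, 0.0]]
`accumulate(grad_refs[0], [6.0, 3.0, 1.0])` → gradients = [6.0, 3.0, 1.0, 0.0, 0.0, 0.0]; grad_refs = [[6.0, 3.0, 1.0, 0.0, 0.0, 0.0], [6.0, 3.0, 1.0, 0.0, 0.0, 0.0], [6.0, 3.0, 1.0, 0.0, 0.0, 0.0], [6.0, 3.0, 1.0, 0.0, 0.0, 0.0], [6.0, 3.0, 1.0, 0.0, 0.0, 0.0], [6.0, 3.0, 1.0, 0.0, 0.0, 0.0], [6.0, 3.0, 1.0, 0.0, 0.0, 0.0], [6.0, 3.0, 1.0, 0.0, 0.0, 0.0], [6.0, 3.0, 1.0, 0.0, 0.0, 0.0]]
`accumulate(grad_refs[1], [1.5, 5.5, 2.5])` → gradients = [7.5, 8.5, 3.5, 0.0, 0.0, 0.0]; grad_refs = [[7.5, 8.5, 3.5, 0.0, 0.0, 0.0], [7.5, 8.5, 3.5, 0.0, 0.0, 0.0], [7.5, 8.5, 3.5, 0.0, 0.0, 0.0], [7.5, 8.5, 3.5, 0.0, 0.0, 0.0], [7.5, 8.5, 3.5, 0.0, 0.0, 0.0], [7.5, 8.5, 3.5, 0.0, 0.0, 0.0], [7.5, 8.5, 3.5, 0.0, 0.0, 0.0], [7.5, 8.5, 3.5, 0.0, 0.0, 0.0], [7.5, 8.5, 3.5, 0.0, 0.0, 0.0]]
`print(gradients)` → prints [7.5, 8.5, 3.5, 0.0, 0.0, 0.0]
`print(grad_refs[0] is grad_refs[1])` → prints True

Answer:
[7.5, 8.5, 3.5, 0.0, 0.0, 0.0]
True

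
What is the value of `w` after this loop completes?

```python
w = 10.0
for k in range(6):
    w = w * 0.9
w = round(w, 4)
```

Exponential decay: 10.0 * 0.9^6
`w` takes the values: 10.0 → 9.0 → 8.1 → 7.29 → 6.561 → 5.9049 → 5.31441 → 5.3144

Answer: 5.3144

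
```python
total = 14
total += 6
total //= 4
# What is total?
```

Trace:
`total = 14` → total = 14
`total += 6` → total = 20
`total //= 4` → total = 5
So total = 5

Answer: 5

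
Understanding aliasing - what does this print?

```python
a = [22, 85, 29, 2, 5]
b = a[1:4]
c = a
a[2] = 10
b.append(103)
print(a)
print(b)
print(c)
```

Key concept: slice vs alias.
Step by step:
`a = [22, 85, 29, 2, 5]` → a = [22, 85, 29, 2, 5]
`b = a[1:4]` → b = [85, 29, 2]
`c = a` → c = [22, 85, 29, 2, 5] (same object as a)
`a[2] = 10` → a = [22, 85, 10, 2, 5] (same object as c); c = [22, 85, 10, 2, 5] (same object as a)
`b.append(103)` → b = [85, 29, 2, 103]
`print(a)` → prints [22, 85, 10, 2, 5]
`print(b)` → prints [85, 29, 2, 103]
`print(c)` → prints [22, 85, 10, 2, 5]

Answer:
[22, 85, 10, 2, 5]
[85, 29, 2, 103]
[22, 85, 10, 2, 5]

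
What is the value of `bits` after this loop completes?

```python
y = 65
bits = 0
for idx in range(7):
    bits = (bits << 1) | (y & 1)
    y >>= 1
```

Reverse lowest 7 bits of 65
`bits` takes the values: 0 → 1 → 2 → 4 → 8 → 16 → 32 → 65

Answer: 65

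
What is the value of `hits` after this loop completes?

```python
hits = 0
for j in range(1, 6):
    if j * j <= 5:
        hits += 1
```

Count numbers where j² ≤ 5
`hits` takes the values: 0 → 1 → 2

Answer: 2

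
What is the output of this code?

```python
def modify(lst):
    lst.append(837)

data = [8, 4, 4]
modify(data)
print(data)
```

Key concept: function modifies passed list.
Step by step:
`data = [8, 4, 4]` → data = [8, 4, 4]
`modify(data)` → data = [8, 4, 4, 837]
`print(data)` → prints [8, 4, 4, 837]

Answer: [8, 4, 4, 837]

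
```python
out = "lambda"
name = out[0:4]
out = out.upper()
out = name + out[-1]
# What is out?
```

Trace:
`out = "lambda"` → out = 'lambda'
`name = out[0:4]` → name = 'lamb'
`out = out.upper()` → out = 'LAMBDA'
`out = name + out[-1]` → out = 'lambA'
So out = 'lambA'

Answer: 'lambA'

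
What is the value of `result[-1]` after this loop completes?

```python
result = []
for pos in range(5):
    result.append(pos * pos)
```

Last element of squares 0 to 4
`result` takes the values: [] → [0] → [0, 1] → [0, 1, 4] → [0, 1, 4, 9] → [0, 1, 4, 9, 16]
So `result[-1]` = 16

Answer: 16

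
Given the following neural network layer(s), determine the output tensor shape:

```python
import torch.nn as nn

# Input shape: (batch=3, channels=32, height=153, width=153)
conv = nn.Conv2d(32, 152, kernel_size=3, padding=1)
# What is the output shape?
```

Input: (3, 32, 153, 153) -> Output: (3, 152, 153, 153)

Answer: (3, 152, 153, 153)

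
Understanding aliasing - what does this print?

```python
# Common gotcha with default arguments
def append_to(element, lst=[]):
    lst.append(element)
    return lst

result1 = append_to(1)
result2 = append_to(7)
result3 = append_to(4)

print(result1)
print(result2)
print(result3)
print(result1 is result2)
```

Key concept: mutable default argument gotcha.
Step by step:
`result1 = append_to(1)` → result1 = [1]
`result2 = append_to(7)` → result1 = [1, 7] (same object as result2); result2 = [1, 7] (same object as result1)
`result3 = append_to(4)` → result1 = [1, 7, 4] (same object as result2, result3); result2 = [1, 7, 4] (same object as result1, result3); result3 = [1, 7, 4] (same object as result1, result2)
`print(result1)` → prints [1, 7, 4]
`print(result2)` → prints [1, 7, 4]
`print(result3)` → prints [1, 7, 4]
`print(result1 is result2)` → prints True

Answer:
[1, 7, 4]
[1, 7, 4]
[1, 7, 4]
True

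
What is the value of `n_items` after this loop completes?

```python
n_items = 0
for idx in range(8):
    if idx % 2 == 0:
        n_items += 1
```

Count numbers divisible by 2 in range(8)
`n_items` takes the values: 0 → 1 → 2 → 3 → 4

Answer: 4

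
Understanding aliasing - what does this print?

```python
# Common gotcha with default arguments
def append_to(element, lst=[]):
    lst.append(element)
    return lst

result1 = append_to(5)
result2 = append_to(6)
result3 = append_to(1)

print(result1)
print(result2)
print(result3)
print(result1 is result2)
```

Key concept: mutable default argument gotcha.
Step by step:
`result1 = append_to(5)` → result1 = [5]
`result2 = append_to(6)` → result1 = [5, 6] (same object as result2); result2 = [5, 6] (same object as result1)
`result3 = append_to(1)` → result1 = [5, 6, 1] (same object as result2, result3); result2 = [5, 6, 1] (same object as result1, result3); result3 = [5, 6, 1] (same object as result1, result2)
`print(result1)` → prints [5, 6, 1]
`print(result2)` → prints [5, 6, 1]
`print(result3)` → prints [5, 6, 1]
`print(result1 is result2)` → prints True

Answer:
[5, 6, 1]
[5, 6, 1]
[5, 6, 1]
True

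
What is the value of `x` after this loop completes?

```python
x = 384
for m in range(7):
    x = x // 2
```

Halve 7 times: 384 // 2^7 = 3
`x` takes the values: 384 → 192 → 96 → 48 → 24 → 12 → 6 → 3

Answer: 3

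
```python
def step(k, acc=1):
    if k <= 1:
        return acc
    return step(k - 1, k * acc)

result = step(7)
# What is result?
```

Accumulator trace (n, acc): (7, 1) -> (6, 7) -> (5, 42) -> (4, 210) -> (3, 840) -> (2, 2520) -> (1, 5040) -> return 5040

Answer: 5040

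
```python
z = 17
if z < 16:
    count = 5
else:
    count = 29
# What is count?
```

Trace:
`z = 17` → z = 17
`if z < 16: ...` → z < 16 is False, take else branch → count = 29
So count = 29

Answer: 29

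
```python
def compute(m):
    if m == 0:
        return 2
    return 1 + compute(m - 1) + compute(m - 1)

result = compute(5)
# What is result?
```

compute(m) = 1 + 2·compute(m-1), compute(0)=2. Closed form: (2+1)·2^5 - 1 = 95.

Answer: 95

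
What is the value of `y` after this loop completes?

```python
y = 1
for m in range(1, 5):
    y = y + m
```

Start at 1, add 1 through 4
`y` takes the values: 1 → 2 → 4 → 7 → 11

Answer: 11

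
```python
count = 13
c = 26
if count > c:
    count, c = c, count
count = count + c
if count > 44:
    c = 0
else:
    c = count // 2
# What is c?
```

Trace:
`count = 13` → count = 13
`c = 26` → c = 26
`if count > c: ...` → count > c is False → no variable changes
`count = count + c` → count = 39
`if count > 44: ...` → count > 44 is False, take else branch → c = 19
So c = 19

Answer: 19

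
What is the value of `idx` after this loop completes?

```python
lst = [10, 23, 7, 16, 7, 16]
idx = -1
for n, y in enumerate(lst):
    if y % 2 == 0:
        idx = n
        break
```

First even number index in [10, 23, 7, 16, 7, 16]
`idx` takes the values: -1 → 0

Answer: 0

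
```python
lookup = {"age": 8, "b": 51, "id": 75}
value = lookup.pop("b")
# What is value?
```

Trace:
`lookup = {"age": 8, "b": 51, "id": 75}` → lookup = {'age': 8, 'b': 51, 'id': 75}
`value = lookup.pop("b")` → lookup = {'age': 8, 'id': 75}; value = 51
So value = 51

Answer: 51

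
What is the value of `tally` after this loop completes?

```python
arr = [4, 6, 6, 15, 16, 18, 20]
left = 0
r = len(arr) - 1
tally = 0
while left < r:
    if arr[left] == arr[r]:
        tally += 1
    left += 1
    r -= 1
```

Count matching pairs from ends
`tally` takes the values: 0

Answer: 0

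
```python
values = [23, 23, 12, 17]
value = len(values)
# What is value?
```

Trace:
`values = [23, 23, 12, 17]` → values = [23, 23, 12, 17]
`value = len(values)` → value = 4
So value = 4

Answer: 4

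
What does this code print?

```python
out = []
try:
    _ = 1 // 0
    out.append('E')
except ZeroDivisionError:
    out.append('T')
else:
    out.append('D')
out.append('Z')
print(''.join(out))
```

Execution trace: 'T' (except ZeroDivisionError) → 'Z' (after the try/except). Output: TZ

Answer: TZ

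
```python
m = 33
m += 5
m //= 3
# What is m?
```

Trace:
`m = 33` → m = 33
`m += 5` → m = 38
`m //= 3` → m = 12
So m = 12

Answer: 12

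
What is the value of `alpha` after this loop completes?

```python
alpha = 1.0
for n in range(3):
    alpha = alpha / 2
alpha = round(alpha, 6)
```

Halving LR 3 times: 1 / 2^3
`alpha` takes the values: 1.0 → 0.5 → 0.25 → 0.125

Answer: 0.125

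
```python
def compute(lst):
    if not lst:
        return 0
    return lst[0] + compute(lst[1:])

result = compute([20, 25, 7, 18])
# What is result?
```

20 + 25 + 7 + 18 + 0 = 70

Answer: 70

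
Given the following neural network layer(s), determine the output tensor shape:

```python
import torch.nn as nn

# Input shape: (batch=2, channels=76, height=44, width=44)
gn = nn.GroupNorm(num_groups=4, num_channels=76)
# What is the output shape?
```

Input: (2, 76, 44, 44) -> Output: (2, 76, 44, 44)

Answer: (2, 76, 44, 44)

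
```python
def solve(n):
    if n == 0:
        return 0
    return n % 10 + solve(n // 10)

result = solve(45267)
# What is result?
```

Sum of digits of 45267: 7 + 6 + 2 + 5 + 4 = 24

Answer: 24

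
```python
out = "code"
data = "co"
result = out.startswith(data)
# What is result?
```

Trace:
`out = "code"` → out = 'code'
`data = "co"` → data = 'co'
`result = out.startswith(data)` → result = True
So result = True

Answer: True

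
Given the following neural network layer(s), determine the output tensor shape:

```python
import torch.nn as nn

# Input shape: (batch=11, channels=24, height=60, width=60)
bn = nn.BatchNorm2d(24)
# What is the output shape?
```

Input: (11, 24, 60, 60) -> Output: (11, 24, 60, 60)

Answer: (11, 24, 60, 60)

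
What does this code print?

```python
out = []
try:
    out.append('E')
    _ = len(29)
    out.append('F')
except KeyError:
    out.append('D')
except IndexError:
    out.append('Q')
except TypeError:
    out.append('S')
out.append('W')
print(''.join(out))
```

Execution trace: 'E' (try body) → 'S' (except TypeError) → 'W' (after the try/except). Output: ESW

Answer: ESW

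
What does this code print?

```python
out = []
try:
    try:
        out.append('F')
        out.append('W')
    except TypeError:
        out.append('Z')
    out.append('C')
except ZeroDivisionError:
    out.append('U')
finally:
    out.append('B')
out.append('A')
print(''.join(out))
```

Execution trace: 'F' (inner try body) → 'W' (inner try body, no exception) → 'C' (try body, no exception) → 'B' (finally) → 'A' (after the try/except). Output: FWCBA

Answer: FWCBA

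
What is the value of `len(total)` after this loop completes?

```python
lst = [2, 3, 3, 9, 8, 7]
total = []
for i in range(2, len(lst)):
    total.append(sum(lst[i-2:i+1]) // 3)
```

Number of 3-element averages
`total` takes the values: [] → [2] → [2, 5] → [2, 5, 6] → [2, 5, 6, 8]
So `len(total)` = 4

Answer: 4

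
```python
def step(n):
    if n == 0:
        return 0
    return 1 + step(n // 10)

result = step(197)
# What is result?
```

Count of digits of 197: 3

Answer: 3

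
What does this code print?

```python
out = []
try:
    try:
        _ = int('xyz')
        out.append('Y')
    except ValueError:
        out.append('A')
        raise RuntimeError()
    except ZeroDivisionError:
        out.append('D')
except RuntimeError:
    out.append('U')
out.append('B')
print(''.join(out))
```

Execution trace: 'A' (except ValueError) → 'U' (outer except RuntimeError) → 'B' (after the try/except). Output: AUB

Answer: AUB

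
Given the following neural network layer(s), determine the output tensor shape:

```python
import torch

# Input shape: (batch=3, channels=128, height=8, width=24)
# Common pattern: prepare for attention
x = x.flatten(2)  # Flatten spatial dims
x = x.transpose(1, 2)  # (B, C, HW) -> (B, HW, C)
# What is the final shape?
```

Input: (3, 128, 8, 24) -> after flatten(2): (3, 128, 192) -> Output: (3, 192, 128)

Answer: (3, 192, 128)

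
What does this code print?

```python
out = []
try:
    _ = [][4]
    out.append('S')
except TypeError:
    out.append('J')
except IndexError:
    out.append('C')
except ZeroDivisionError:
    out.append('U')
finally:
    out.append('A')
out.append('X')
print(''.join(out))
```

Execution trace: 'C' (except IndexError) → 'A' (finally) → 'X' (after the try/except). Output: CAX

Answer: CAX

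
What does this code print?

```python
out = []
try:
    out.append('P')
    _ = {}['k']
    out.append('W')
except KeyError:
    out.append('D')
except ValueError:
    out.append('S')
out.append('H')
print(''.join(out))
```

Execution trace: 'P' (try body) → 'D' (except KeyError) → 'H' (after the try/except). Output: PDH

Answer: PDH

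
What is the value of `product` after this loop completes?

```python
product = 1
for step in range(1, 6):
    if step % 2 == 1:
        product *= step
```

Product of odd numbers 1 to 5
`product` takes the values: 1 → 3 → 15

Answer: 15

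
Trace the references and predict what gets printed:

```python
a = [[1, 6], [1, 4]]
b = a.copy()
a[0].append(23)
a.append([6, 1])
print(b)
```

Key concept: shallow copy with nested lists.
Step by step:
`a = [[1, 6], [1, 4]]` → a = [[1, 6], [1, 4]]
`b = a.copy()` → b = [[1, 6], [1, 4]]
`a[0].append(23)` → a = [[1, 6, 23], [1, 4]]; b = [[1, 6, 23], [1, 4]]
`a.append([6, 1])` → a = [[1, 6, 23], [1, 4], [6, 1]]
`print(b)` → prints [[1, 6, 23], [1, 4]]

Answer: [[1, 6, 23], [1, 4]]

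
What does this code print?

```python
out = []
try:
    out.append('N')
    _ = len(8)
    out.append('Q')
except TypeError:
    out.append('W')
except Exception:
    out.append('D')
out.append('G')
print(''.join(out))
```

Execution trace: 'N' (try body) → 'W' (except TypeError) → 'G' (after the try/except). Output: NWG

Answer: NWG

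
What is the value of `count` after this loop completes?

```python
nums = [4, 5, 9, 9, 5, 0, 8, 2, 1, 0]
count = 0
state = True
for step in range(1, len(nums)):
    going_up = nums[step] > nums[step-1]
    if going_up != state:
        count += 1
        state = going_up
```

Count direction changes in [4, 5, 9, 9, 5, 0, 8, 2, 1, 0]
`count` takes the values: 0 → 1 → 2 → 3

Answer: 3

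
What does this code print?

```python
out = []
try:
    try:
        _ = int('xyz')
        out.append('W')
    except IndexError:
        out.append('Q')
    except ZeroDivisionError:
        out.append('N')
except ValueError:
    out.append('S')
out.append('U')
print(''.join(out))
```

Execution trace: 'S' (outer except ValueError) → 'U' (after the try/except). Output: SU

Answer: SU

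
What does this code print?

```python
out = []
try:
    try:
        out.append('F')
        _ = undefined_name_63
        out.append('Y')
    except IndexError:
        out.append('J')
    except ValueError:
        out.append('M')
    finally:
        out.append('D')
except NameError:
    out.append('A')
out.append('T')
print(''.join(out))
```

Execution trace: 'F' (try body) → 'D' (finally) → 'A' (outer except NameError) → 'T' (after the try/except). Output: FDAT

Answer: FDAT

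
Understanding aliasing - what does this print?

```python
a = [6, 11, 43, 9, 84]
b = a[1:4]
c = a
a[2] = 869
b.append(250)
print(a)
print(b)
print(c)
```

Key concept: slice vs alias.
Step by step:
`a = [6, 11, 43, 9, 84]` → a = [6, 11, 43, 9, 84]
`b = a[1:4]` → b = [11, 43, 9]
`c = a` → c = [6, 11, 43, 9, 84] (same object as a)
`a[2] = 869` → a = [6, 11, 869, 9, 84] (same object as c); c = [6, 11, 869, 9, 84] (same object as a)
`b.append(250)` → b = [11, 43, 9, 250]
`print(a)` → prints [6, 11, 869, 9, 84]
`print(b)` → prints [11, 43, 9, 250]
`print(c)` → prints [6, 11, 869, 9, 84]

Answer:
[6, 11, 869, 9, 84]
[11, 43, 9, 250]
[6, 11, 869, 9, 84]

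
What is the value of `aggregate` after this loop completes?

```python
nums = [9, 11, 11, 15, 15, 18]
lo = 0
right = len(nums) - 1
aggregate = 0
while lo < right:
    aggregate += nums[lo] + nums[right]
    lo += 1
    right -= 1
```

Sum of pairs from ends
`aggregate` takes the values: 0 → 27 → 53 → 79

Answer: 79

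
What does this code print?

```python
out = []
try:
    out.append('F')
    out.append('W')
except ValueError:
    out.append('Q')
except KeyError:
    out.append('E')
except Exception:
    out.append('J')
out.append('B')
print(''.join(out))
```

Execution trace: 'F' (try body) → 'W' (try body, no exception) → 'B' (after the try/except). Output: FWB

Answer: FWB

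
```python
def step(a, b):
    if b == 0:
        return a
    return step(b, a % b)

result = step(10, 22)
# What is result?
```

step(10, 22) -> step(22, 10) -> step(10, 2) -> step(2, 0) -> 2

Answer: 2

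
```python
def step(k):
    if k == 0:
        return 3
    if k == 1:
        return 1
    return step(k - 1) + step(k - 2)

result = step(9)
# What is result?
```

Build up from base cases: step(0)=3, step(1)=1, step(2)=4, step(3)=5, step(4)=9, step(5)=14, step(6)=23, ..., step(9)=97

Answer: 97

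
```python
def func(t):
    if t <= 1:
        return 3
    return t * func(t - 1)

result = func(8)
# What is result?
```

func(8) = 8 * 7 * 6 * 5 * 4 * 3 * 2 * 3 = 120960

Answer: 120960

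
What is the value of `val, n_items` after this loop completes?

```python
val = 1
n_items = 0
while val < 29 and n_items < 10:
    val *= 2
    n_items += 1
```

Double until >= 29 or 10 iterations
`val, n_items` takes the values: (1, 0) → (2, 0) → (2, 1) → (4, 1) → (4, 2) → (8, 2) → (8, 3) → (16, 3) → (16, 4) → (32, 4) → (32, 5)

Answer: 32, 5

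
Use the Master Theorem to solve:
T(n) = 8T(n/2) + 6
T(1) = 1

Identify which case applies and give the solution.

a=8, b=2, f(n)=6. log_2(8) = 3. Since c=0 < 3, Case 1 applies: T(n) = Θ(n^log_b(a)) = O(n^3).

Answer: O(n^3) - Case 1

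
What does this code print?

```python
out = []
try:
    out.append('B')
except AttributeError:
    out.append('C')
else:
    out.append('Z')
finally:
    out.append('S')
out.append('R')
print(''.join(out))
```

Execution trace: 'B' (try body, no exception) → 'Z' (else) → 'S' (finally) → 'R' (after the try/except). Output: BZSR

Answer: BZSR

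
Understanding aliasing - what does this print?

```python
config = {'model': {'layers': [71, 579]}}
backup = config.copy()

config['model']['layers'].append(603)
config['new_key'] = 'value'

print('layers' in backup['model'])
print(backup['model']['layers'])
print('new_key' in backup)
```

Key concept: shallow copy gotcha with nested dict.
Step by step:
`config = {'model': {'layers': [71, 579]}}` → config = {'model': {'layers': [71, 579]}}
`backup = config.copy()` → backup = {'model': {'layers': [71, 579]}}
`config['model']['layers'].append(603)` → config = {'model': {'layers': [71, 579, 603]}}; backup = {'model': {'layers': [71, 579, 603]}}
`config['new_key'] = 'value'` → config = {'model': {'layers': [71, 579, 603]}, 'new_key': 'value'}
`print('layers' in backup['model'])` → prints True
`print(backup['model']['layers'])` → prints [71, 579, 603]
`print('new_key' in backup)` → prints False

Answer:
True
[71, 579, 603]
False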